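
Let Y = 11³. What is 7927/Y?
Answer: 7927/1331 ≈ 5.9557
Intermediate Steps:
Y = 1331
7927/Y = 7927/1331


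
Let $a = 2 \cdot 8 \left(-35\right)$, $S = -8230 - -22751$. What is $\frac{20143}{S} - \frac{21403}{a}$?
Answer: $\frac{322073043}{8131760} \approx 39.607$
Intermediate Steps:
$S = 14521$ ($S = -8230 + 22751 = 14521$)
$a = -560$ ($a = 16 \left(-35\right) = -560$)
$\frac{20143}{S} - \frac{21403}{a} = \frac{20143}{14521} - \frac{21403}{-560} = 20143 \cdot \frac{1}{14521} - - \frac{21403}{560} = \frac{20143}{14521} + \frac{21403}{560} = \frac{322073043}{8131760}$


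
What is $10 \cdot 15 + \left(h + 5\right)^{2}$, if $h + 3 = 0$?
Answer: $154$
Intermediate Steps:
$h = -3$ ($h = -3 + 0 = -3$)
$10 \cdot 15 + \left(h + 5\right)^{2} = 10 \cdot 15 + \left(-3 + 5\right)^{2} = 150 + 2^{2} = 150 + 4 = 154$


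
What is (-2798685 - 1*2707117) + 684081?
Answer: -4821721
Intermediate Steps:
(-2798685 - 1*2707117) + 684081 = (-2798685 - 2707117) + 684081 = -5505802 + 684081 = -4821721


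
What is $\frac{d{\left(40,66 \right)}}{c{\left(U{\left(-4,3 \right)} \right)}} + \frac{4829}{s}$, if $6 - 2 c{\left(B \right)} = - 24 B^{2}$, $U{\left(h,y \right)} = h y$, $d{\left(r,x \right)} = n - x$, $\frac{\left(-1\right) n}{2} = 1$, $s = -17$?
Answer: $- \frac{8360155}{29427} \approx -284.1$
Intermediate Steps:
$n = -2$ ($n = \left(-2\right) 1 = -2$)
$d{\left(r,x \right)} = -2 - x$
$c{\left(B \right)} = 3 + 12 B^{2}$ ($c{\left(B \right)} = 3 - \frac{\left(-24\right) B^{2}}{2} = 3 + 12 B^{2}$)
$\frac{d{\left(40,66 \right)}}{c{\left(U{\left(-4,3 \right)} \right)}} + \frac{4829}{s} = \frac{-2 - 66}{3 + 12 \left(\left(-4\right) 3\right)^{2}} + \frac{4829}{-17} = \frac{-2 - 66}{3 + 12 \left(-12\right)^{2}} + 4829 \left(- \frac{1}{17}\right) = - \frac{68}{3 + 12 \cdot 144} - \frac{4829}{17} = - \frac{68}{3 + 1728} - \frac{4829}{17} = - \frac{68}{1731} - \frac{4829}{17} = - \frac{8360155}{29427}$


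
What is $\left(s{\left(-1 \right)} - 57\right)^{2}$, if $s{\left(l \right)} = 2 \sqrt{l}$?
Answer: $3245 - 228 i \approx 3245.0 - 228.0 i$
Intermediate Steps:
$\left(s{\left(-1 \right)} - 57\right)^{2} = \left(2 \sqrt{-1} - 57\right)^{2} = \left(2 i - 57\right)^{2} = \left(-57 + 2 i\right)^{2}$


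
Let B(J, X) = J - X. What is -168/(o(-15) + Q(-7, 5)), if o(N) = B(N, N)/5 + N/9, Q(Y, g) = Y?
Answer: 252/13 ≈ 19.385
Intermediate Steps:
o(N) = N/9 (o(N) = (N - N)/5 + N/9 = 0*(1/5) + N*(1/9) = 0 + N/9 = N/9)
-168/(o(-15) + Q(-7, 5)) = -168/((1/9)*(-15) - 7) = -168/(-5/3 - 7) = -168/(-26/3) = -168*(-3/26) = 252/13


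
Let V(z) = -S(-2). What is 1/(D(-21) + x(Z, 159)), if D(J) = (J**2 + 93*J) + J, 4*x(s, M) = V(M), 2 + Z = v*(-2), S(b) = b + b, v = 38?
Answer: -1/1532 ≈ -0.00065274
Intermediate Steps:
S(b) = 2*b
Z = -78 (Z = -2 + 38*(-2) = -2 - 76 = -78)
V(z) = 4 (V(z) = -2*(-2) = -1*(-4) = 4)
x(s, M) = 1 (x(s, M) = (1/4)*4 = 1)
D(J) = J**2 + 94*J
1/(D(-21) + x(Z, 159)) = 1/(-21*(94 - 21) + 1) = 1/(-21*73 + 1) = 1/(-1533 + 1) = 1/(-1532) = -1/1532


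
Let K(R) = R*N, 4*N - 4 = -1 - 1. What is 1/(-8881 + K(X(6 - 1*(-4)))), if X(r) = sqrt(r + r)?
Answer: -8881/78872156 - sqrt(5)/78872156 ≈ -0.00011263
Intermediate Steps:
X(r) = sqrt(2)*sqrt(r) (X(r) = sqrt(2*r) = sqrt(2)*sqrt(r))
N = 1/2 (N = 1 + (-1 - 1)/4 = 1 + (1/4)*(-2) = 1 - 1/2 = 1/2 ≈ 0.50000)
K(R) = R/2 (K(R) = R*(1/2) = R/2)
1/(-8881 + K(X(6 - 1*(-4)))) = 1/(-8881 + (sqrt(2)*sqrt(6 - 1*(-4)))/2) = 1/(-8881 + (sqrt(2)*sqrt(6 + 4))/2) = 1/(-8881 + (sqrt(2)*sqrt(10))/2) = 1/(-8881 + (2*sqrt(5))/2) = 1/(-8881 + sqrt(5))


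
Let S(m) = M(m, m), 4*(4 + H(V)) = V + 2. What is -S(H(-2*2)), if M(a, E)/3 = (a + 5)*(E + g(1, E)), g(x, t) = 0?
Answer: 27/4 ≈ 6.7500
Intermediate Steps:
H(V) = -7/2 + V/4 (H(V) = -4 + (V + 2)/4 = -4 + (2 + V)/4 = -4 + (1/2 + V/4) = -7/2 + V/4)
M(a, E) = 3*E*(5 + a) (M(a, E) = 3*((a + 5)*(E + 0)) = 3*((5 + a)*E) = 3*(E*(5 + a)) = 3*E*(5 + a))
S(m) = 3*m*(5 + m)
-S(H(-2*2)) = -3*(-7/2 + (-2*2)/4)*(5 + (-7/2 + (-2*2)/4)) = -3*(-7/2 + (1/4)*(-4))*(5 + (-7/2 + (1/4)*(-4))) = -3*(-7/2 - 1)*(5 + (-7/2 - 1)) = -3*(-9)*(5 - 9/2)/2 = -3*(-9)/(2*2) = -1*(-27/4) = 27/4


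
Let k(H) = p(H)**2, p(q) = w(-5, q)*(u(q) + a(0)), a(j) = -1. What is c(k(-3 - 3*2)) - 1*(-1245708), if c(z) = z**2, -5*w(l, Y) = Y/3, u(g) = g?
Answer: 1247004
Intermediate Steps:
w(l, Y) = -Y/15 (w(l, Y) = -Y/(5*3) = -Y/15)
p(q) = -q*(-1 + q)/15 (p(q) = (-q/15)*(q - 1) = (-q/15)*(-1 + q) = -q*(-1 + q)/15)
k(H) = H**2*(1 - H)**2/225 (k(H) = (H*(1 - H)/15)**2 = H**2*(1 - H)**2/225)
c(k(-3 - 3*2)) - 1*(-1245708) = ((-3 - 3*2)**2*(-1 + (-3 - 3*2))**2/225)**2 - 1*(-1245708) = ((-3 - 6)**2*(-1 + (-3 - 6))**2/225)**2 + 1245708 = ((1/225)*(-9)**2*(-1 - 9)**2)**2 + 1245708 = ((1/225)*81*(-10)**2)**2 + 1245708 = ((1/225)*81*100)**2 + 1245708 = 36**2 + 1245708 = 1296 + 1245708 = 1247004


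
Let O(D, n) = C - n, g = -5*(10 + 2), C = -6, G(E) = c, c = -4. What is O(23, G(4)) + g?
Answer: -62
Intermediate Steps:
G(E) = -4
g = -60 (g = -5*12 = -60)
O(D, n) = -6 - n
O(23, G(4)) + g = (-6 - 1*(-4)) - 60 = (-6 + 4) - 60 = -2 - 60 = -62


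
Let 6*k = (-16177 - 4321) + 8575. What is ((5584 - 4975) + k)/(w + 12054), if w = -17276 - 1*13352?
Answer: 8269/111444 ≈ 0.074199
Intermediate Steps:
k = -11923/6 (k = ((-16177 - 4321) + 8575)/6 = (-20498 + 8575)/6 = (⅙)*(-11923) = -11923/6 ≈ -1987.2)
w = -30628 (w = -17276 - 13352 = -30628)
((5584 - 4975) + k)/(w + 12054) = ((5584 - 4975) - 11923/6)/(-30628 + 12054) = (609 - 11923/6)/(-18574) = -8269/6*(-1/18574) = 8269/111444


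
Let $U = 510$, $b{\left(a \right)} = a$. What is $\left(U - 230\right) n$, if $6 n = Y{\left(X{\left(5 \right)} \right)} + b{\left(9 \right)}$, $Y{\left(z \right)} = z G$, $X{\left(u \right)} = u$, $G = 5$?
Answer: $\frac{4760}{3} \approx 1586.7$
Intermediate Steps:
$Y{\left(z \right)} = 5 z$ ($Y{\left(z \right)} = z 5 = 5 z$)
$n = \frac{17}{3}$ ($n = \frac{5 \cdot 5 + 9}{6} = \frac{25 + 9}{6} = \frac{1}{6} \cdot 34 = \frac{17}{3} \approx 5.6667$)
$\left(U - 230\right) n = \left(510 - 230\right) \frac{17}{3} = 280 \cdot \frac{17}{3} = \frac{4760}{3}$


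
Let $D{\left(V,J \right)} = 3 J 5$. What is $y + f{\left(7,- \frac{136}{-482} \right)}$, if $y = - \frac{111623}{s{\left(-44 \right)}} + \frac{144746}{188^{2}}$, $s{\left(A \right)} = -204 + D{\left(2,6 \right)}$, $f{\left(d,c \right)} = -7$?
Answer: $\frac{983374961}{1007304} \approx 976.24$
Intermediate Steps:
$D{\left(V,J \right)} = 15 J$
$s{\left(A \right)} = -114$ ($s{\left(A \right)} = -204 + 15 \cdot 6 = -204 + 90 = -114$)
$y = \frac{990426089}{1007304}$ ($y = - \frac{111623}{-114} + \frac{144746}{188^{2}} = \left(-111623\right) \left(- \frac{1}{114}\right) + \frac{144746}{35344} = \frac{111623}{114} + 144746 \cdot \frac{1}{35344} = \frac{111623}{114} + \frac{72373}{17672} = \frac{990426089}{1007304} \approx 983.24$)
$y + f{\left(7,- \frac{136}{-482} \right)} = \frac{990426089}{1007304} - 7 = \frac{983374961}{1007304}$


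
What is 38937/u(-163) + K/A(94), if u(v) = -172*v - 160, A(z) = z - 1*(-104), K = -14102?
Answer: -5839361/83628 ≈ -69.825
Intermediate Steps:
A(z) = 104 + z (A(z) = z + 104 = 104 + z)
u(v) = -160 - 172*v
38937/u(-163) + K/A(94) = 38937/(-160 - 172*(-163)) - 14102/(104 + 94) = 38937/(-160 + 28036) - 14102/198 = 38937/27876 - 14102*1/198 = 38937*(1/27876) - 641/9 = 12979/9292 - 641/9 = -5839361/83628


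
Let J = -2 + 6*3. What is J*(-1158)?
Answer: -18528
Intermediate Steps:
J = 16 (J = -2 + 18 = 16)
J*(-1158) = 16*(-1158) = -18528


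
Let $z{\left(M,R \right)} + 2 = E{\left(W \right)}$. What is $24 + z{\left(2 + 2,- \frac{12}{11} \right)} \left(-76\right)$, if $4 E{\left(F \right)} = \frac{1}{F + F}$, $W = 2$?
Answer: $\frac{685}{4} \approx 171.25$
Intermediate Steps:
$E{\left(F \right)} = \frac{1}{8 F}$ ($E{\left(F \right)} = \frac{1}{4 \left(F + F\right)} = \frac{1}{4 \cdot 2 F} = \frac{\frac{1}{2} \frac{1}{F}}{4} = \frac{1}{8 F}$)
$z{\left(M,R \right)} = - \frac{31}{16}$ ($z{\left(M,R \right)} = -2 + \frac{1}{8 \cdot 2} = -2 + \frac{1}{8} \cdot \frac{1}{2} = -2 + \frac{1}{16} = - \frac{31}{16}$)
$24 + z{\left(2 + 2,- \frac{12}{11} \right)} \left(-76\right) = 24 - - \frac{589}{4} = 24 + \frac{589}{4} = \frac{685}{4}$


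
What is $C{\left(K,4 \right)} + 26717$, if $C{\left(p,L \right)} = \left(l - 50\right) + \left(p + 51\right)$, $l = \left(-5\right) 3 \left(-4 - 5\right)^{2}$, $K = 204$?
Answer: $25707$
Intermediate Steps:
$l = -1215$ ($l = - 15 \left(-9\right)^{2} = \left(-15\right) 81 = -1215$)
$C{\left(p,L \right)} = -1214 + p$ ($C{\left(p,L \right)} = \left(-1215 - 50\right) + \left(p + 51\right) = -1265 + \left(51 + p\right) = -1214 + p$)
$C{\left(K,4 \right)} + 26717 = \left(-1214 + 204\right) + 26717 = -1010 + 26717 = 25707$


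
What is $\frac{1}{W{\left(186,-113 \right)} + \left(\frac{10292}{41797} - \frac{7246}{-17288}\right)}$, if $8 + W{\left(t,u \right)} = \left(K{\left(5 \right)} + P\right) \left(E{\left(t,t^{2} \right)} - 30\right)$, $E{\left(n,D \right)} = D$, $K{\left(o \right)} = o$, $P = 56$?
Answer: $\frac{361293268}{761793599251403} \approx 4.7427 \cdot 10^{-7}$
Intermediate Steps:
$W{\left(t,u \right)} = -1838 + 61 t^{2}$ ($W{\left(t,u \right)} = -8 + \left(5 + 56\right) \left(t^{2} - 30\right) = -8 + 61 \left(-30 + t^{2}\right) = -8 + \left(-1830 + 61 t^{2}\right) = -1838 + 61 t^{2}$)
$\frac{1}{W{\left(186,-113 \right)} + \left(\frac{10292}{41797} - \frac{7246}{-17288}\right)} = \frac{1}{\left(-1838 + 61 \cdot 186^{2}\right) + \left(\frac{10292}{41797} - \frac{7246}{-17288}\right)} = \frac{1}{\left(-1838 + 61 \cdot 34596\right) + \left(10292 \cdot \frac{1}{41797} - - \frac{3623}{8644}\right)} = \frac{1}{\left(-1838 + 2110356\right) + \left(\frac{10292}{41797} + \frac{3623}{8644}\right)} = \frac{1}{2108518 + \frac{240394579}{361293268}} = \frac{1}{\frac{761793599251403}{361293268}} = \frac{361293268}{761793599251403}$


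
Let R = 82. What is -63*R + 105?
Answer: -5061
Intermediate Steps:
-63*R + 105 = -63*82 + 105 = -5166 + 105 = -5061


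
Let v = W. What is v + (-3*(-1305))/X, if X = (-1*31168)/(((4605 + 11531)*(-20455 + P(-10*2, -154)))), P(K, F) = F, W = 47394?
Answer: 162924749019/3896 ≈ 4.1818e+7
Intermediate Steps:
v = 47394
X = 3896/41568353 (X = (-1*31168)/(((4605 + 11531)*(-20455 - 154))) = -31168/(16136*(-20609)) = -31168/(-332546824) = -31168*(-1/332546824) = 3896/41568353 ≈ 9.3725e-5)
v + (-3*(-1305))/X = 47394 + (-3*(-1305))/(3896/41568353) = 47394 + 3915*(41568353/3896) = 47394 + 162740101995/3896 = 162924749019/3896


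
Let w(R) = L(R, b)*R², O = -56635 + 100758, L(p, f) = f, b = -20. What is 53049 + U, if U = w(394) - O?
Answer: -3095794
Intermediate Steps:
O = 44123
w(R) = -20*R²
U = -3148843 (U = -20*394² - 1*44123 = -20*155236 - 44123 = -3104720 - 44123 = -3148843)
53049 + U = 53049 - 3148843 = -3095794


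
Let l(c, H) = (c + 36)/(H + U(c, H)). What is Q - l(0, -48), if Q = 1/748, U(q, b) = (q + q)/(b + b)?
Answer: 281/374 ≈ 0.75134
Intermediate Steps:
U(q, b) = q/b (U(q, b) = (2*q)/((2*b)) = (2*q)*(1/(2*b)) = q/b)
l(c, H) = (36 + c)/(H + c/H) (l(c, H) = (c + 36)/(H + c/H) = (36 + c)/(H + c/H))
Q = 1/748 ≈ 0.0013369
Q - l(0, -48) = 1/748 - (-48)*(36 + 0)/(0 + (-48)**2) = 1/748 - (-48)*36/(0 + 2304) = 1/748 - (-48)*36/2304 = 1/748 - 1*(-3/4) = 1/748 + 3/4 = 281/374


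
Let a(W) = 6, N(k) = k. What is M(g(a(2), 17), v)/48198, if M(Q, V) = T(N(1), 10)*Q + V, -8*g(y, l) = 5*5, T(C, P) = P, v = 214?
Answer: 731/192792 ≈ 0.0037917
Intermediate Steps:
g(y, l) = -25/8 (g(y, l) = -5*5/8 = -⅛*25 = -25/8)
M(Q, V) = V + 10*Q (M(Q, V) = 10*Q + V = V + 10*Q)
M(g(a(2), 17), v)/48198 = (214 + 10*(-25/8))/48198 = (214 - 125/4)*(1/48198) = (731/4)*(1/48198) = 731/192792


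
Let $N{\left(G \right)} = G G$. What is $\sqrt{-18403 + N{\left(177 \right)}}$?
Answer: $\sqrt{12926} \approx 113.69$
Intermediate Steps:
$N{\left(G \right)} = G^{2}$
$\sqrt{-18403 + N{\left(177 \right)}} = \sqrt{-18403 + 177^{2}} = \sqrt{-18403 + 31329} = \sqrt{12926}$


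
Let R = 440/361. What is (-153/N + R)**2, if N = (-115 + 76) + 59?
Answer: 2156023489/52128400 ≈ 41.360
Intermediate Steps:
N = 20 (N = -39 + 59 = 20)
R = 440/361 (R = 440*(1/361) = 440/361 ≈ 1.2188)
(-153/N + R)**2 = (-153/20 + 440/361)**2 = (-46433/7220)**2 = 2156023489/52128400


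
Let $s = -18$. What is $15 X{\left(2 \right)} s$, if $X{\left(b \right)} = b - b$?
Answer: $0$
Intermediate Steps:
$X{\left(b \right)} = 0$
$15 X{\left(2 \right)} s = 15 \cdot 0 \left(-18\right) = 0 \left(-18\right) = 0$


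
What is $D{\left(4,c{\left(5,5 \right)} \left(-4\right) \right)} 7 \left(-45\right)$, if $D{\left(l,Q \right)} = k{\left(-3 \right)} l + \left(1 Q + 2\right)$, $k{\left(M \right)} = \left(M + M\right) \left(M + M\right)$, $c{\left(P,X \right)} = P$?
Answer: $-39690$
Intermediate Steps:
$k{\left(M \right)} = 4 M^{2}$ ($k{\left(M \right)} = 2 M 2 M = 4 M^{2}$)
$D{\left(l,Q \right)} = 2 + Q + 36 l$ ($D{\left(l,Q \right)} = 4 \left(-3\right)^{2} l + \left(1 Q + 2\right) = 4 \cdot 9 l + \left(Q + 2\right) = 36 l + \left(2 + Q\right) = 2 + Q + 36 l$)
$D{\left(4,c{\left(5,5 \right)} \left(-4\right) \right)} 7 \left(-45\right) = \left(2 + 5 \left(-4\right) + 36 \cdot 4\right) 7 \left(-45\right) = \left(2 - 20 + 144\right) 7 \left(-45\right) = 126 \cdot 7 \left(-45\right) = 882 \left(-45\right) = -39690$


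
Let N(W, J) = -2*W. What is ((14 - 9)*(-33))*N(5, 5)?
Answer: 1650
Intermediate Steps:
((14 - 9)*(-33))*N(5, 5) = ((14 - 9)*(-33))*(-2*5) = (5*(-33))*(-10) = -165*(-10) = 1650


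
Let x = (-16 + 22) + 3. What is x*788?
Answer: 7092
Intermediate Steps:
x = 9 (x = 6 + 3 = 9)
x*788 = 9*788 = 7092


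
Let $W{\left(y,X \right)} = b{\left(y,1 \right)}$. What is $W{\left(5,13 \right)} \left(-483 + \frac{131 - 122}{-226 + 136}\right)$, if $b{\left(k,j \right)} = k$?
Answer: $- \frac{4831}{2} \approx -2415.5$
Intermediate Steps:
$W{\left(y,X \right)} = y$
$W{\left(5,13 \right)} \left(-483 + \frac{131 - 122}{-226 + 136}\right) = 5 \left(-483 + \frac{131 - 122}{-226 + 136}\right) = 5 \left(-483 + \frac{9}{-90}\right) = 5 \left(-483 + 9 \left(- \frac{1}{90}\right)\right) = 5 \left(-483 - \frac{1}{10}\right) = 5 \left(- \frac{4831}{10}\right) = - \frac{4831}{2}$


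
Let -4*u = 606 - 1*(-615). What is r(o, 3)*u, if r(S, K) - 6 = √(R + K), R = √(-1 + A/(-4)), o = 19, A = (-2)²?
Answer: -3663/2 - 1221*√(3 + I*√2)/4 ≈ -2374.0 - 121.45*I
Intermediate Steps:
A = 4
R = I*√2 (R = √(-1 + 4/(-4)) = √(-1 + 4*(-¼)) = √(-1 - 1) = √(-2) = I*√2 ≈ 1.4142*I)
u = -1221/4 (u = -(606 - 1*(-615))/4 = -(606 + 615)/4 = -¼*1221 = -1221/4 ≈ -305.25)
r(S, K) = 6 + √(K + I*√2) (r(S, K) = 6 + √(I*√2 + K) = 6 + √(K + I*√2))
r(o, 3)*u = (6 + √(3 + I*√2))*(-1221/4) = -3663/2 - 1221*√(3 + I*√2)/4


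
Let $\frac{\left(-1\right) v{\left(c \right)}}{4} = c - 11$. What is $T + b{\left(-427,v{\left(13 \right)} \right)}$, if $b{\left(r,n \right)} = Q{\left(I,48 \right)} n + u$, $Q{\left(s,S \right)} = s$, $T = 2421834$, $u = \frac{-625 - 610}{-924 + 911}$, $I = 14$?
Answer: $2421817$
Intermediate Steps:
$u = 95$ ($u = - \frac{1235}{-13} = \left(-1235\right) \left(- \frac{1}{13}\right) = 95$)
$v{\left(c \right)} = 44 - 4 c$ ($v{\left(c \right)} = - 4 \left(c - 11\right) = - 4 \left(-11 + c\right) = 44 - 4 c$)
$b{\left(r,n \right)} = 95 + 14 n$ ($b{\left(r,n \right)} = 14 n + 95 = 95 + 14 n$)
$T + b{\left(-427,v{\left(13 \right)} \right)} = 2421834 + \left(95 + 14 \left(44 - 52\right)\right) = 2421834 + \left(95 + 14 \left(-8\right)\right) = 2421834 + \left(95 - 112\right) = 2421834 - 17 = 2421817$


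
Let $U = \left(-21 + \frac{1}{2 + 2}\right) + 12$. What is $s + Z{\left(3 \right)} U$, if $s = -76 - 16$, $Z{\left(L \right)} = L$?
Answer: $- \frac{473}{4} \approx -118.25$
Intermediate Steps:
$s = -92$
$U = - \frac{35}{4}$ ($U = \left(-21 + \frac{1}{4}\right) + 12 = - \frac{83}{4} + 12 = - \frac{35}{4} \approx -8.75$)
$s + Z{\left(3 \right)} U = -92 + 3 \left(- \frac{35}{4}\right) = -92 - \frac{105}{4} = - \frac{473}{4}$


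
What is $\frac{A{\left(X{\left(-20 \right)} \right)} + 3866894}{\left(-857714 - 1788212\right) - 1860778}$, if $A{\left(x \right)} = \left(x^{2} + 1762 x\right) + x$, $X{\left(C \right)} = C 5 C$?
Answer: $- \frac{5696447}{2253352} \approx -2.528$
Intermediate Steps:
$X{\left(C \right)} = 5 C^{2}$ ($X{\left(C \right)} = 5 C C = 5 C^{2}$)
$A{\left(x \right)} = x^{2} + 1763 x$
$\frac{A{\left(X{\left(-20 \right)} \right)} + 3866894}{\left(-857714 - 1788212\right) - 1860778} = \frac{5 \left(-20\right)^{2} \left(1763 + 5 \left(-20\right)^{2}\right) + 3866894}{\left(-857714 - 1788212\right) - 1860778} = \frac{5 \cdot 400 \left(1763 + 5 \cdot 400\right) + 3866894}{\left(-857714 - 1788212\right) - 1860778} = \frac{2000 \left(1763 + 2000\right) + 3866894}{-2645926 - 1860778} = \frac{2000 \cdot 3763 + 3866894}{-4506704} = \left(7526000 + 3866894\right) \left(- \frac{1}{4506704}\right) = 11392894 \left(- \frac{1}{4506704}\right) = - \frac{5696447}{2253352}$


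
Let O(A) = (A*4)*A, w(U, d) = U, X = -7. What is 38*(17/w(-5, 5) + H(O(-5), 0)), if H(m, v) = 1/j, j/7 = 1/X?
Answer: -836/5 ≈ -167.20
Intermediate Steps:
O(A) = 4*A² (O(A) = (4*A)*A = 4*A²)
j = -1 (j = 7/(-7) = 7*(-⅐) = -1)
H(m, v) = -1 (H(m, v) = 1/(-1) = -1)
38*(17/w(-5, 5) + H(O(-5), 0)) = 38*(17/(-5) - 1) = 38*(17*(-⅕) - 1) = 38*(-17/5 - 1) = 38*(-22/5) = -836/5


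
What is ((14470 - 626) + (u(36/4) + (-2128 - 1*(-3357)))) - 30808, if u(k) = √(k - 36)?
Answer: -15735 + 3*I*√3 ≈ -15735.0 + 5.1962*I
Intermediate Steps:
u(k) = √(-36 + k)
((14470 - 626) + (u(36/4) + (-2128 - 1*(-3357)))) - 30808 = ((14470 - 626) + (√(-36 + 36/4) + (-2128 - 1*(-3357)))) - 30808 = (13844 + (√(-36 + 36*(¼)) + (-2128 + 3357))) - 30808 = (13844 + (√(-36 + 9) + 1229)) - 30808 = (13844 + (√(-27) + 1229)) - 30808 = (13844 + (3*I*√3 + 1229)) - 30808 = (13844 + (1229 + 3*I*√3)) - 30808 = (15073 + 3*I*√3) - 30808 = -15735 + 3*I*√3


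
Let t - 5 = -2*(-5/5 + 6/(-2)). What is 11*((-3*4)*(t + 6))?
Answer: -2508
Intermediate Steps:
t = 13 (t = 5 - 2*(-5/5 + 6/(-2)) = 5 - 2*(-5*⅕ + 6*(-½)) = 5 - 2*(-1 - 3) = 5 - 2*(-4) = 5 + 8 = 13)
11*((-3*4)*(t + 6)) = 11*((-3*4)*(13 + 6)) = 11*(-12*19) = 11*(-228) = -2508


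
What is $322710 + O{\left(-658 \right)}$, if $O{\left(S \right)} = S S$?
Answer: $755674$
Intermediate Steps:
$O{\left(S \right)} = S^{2}$
$322710 + O{\left(-658 \right)} = 322710 + \left(-658\right)^{2} = 322710 + 432964 = 755674$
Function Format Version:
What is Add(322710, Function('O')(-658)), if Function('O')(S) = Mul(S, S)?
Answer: 755674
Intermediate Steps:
Function('O')(S) = Pow(S, 2)
Add(322710, Function('O')(-658)) = Add(322710, Pow(-658, 2)) = Add(322710, 432964) = 755674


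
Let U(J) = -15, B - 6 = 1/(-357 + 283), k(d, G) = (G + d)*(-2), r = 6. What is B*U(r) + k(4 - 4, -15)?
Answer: -4425/74 ≈ -59.797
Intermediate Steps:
k(d, G) = -2*G - 2*d
B = 443/74 (B = 6 + 1/(-357 + 283) = 6 + 1/(-74) = 6 - 1/74 = 443/74 ≈ 5.9865)
B*U(r) + k(4 - 4, -15) = (443/74)*(-15) + (-2*(-15) - 2*(4 - 4)) = -6645/74 + (30 - 2*0) = -6645/74 + (30 + 0) = -6645/74 + 30 = -4425/74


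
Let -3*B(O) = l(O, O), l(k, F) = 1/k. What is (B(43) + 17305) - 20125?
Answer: -363781/129 ≈ -2820.0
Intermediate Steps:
B(O) = -1/(3*O)
(B(43) + 17305) - 20125 = (-1/3/43 + 17305) - 20125 = (-1/3*1/43 + 17305) - 20125 = (-1/129 + 17305) - 20125 = 2232344/129 - 20125 = -363781/129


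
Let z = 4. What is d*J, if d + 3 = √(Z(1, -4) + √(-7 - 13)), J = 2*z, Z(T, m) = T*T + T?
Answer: -24 + 8*√(2 + 2*I*√5) ≈ -9.1418 + 9.6316*I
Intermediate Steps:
Z(T, m) = T + T² (Z(T, m) = T² + T = T + T²)
J = 8 (J = 2*4 = 8)
d = -3 + √(2 + 2*I*√5) (d = -3 + √(1*(1 + 1) + √(-7 - 13)) = -3 + √(1*2 + √(-20)) = -3 + √(2 + 2*I*√5) ≈ -1.1427 + 1.2039*I)
d*J = (-3 + √(2 + 2*I*√5))*8 = -24 + 8*√(2 + 2*I*√5)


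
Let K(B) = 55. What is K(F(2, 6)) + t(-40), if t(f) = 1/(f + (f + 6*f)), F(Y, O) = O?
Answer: 17599/320 ≈ 54.997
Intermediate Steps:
t(f) = 1/(8*f) (t(f) = 1/(f + 7*f) = 1/(8*f))
K(F(2, 6)) + t(-40) = 55 + (1/8)/(-40) = 55 + (1/8)*(-1/40) = 55 - 1/320 = 17599/320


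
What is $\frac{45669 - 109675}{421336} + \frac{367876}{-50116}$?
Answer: $- \frac{19775890879}{2639459372} \approx -7.4924$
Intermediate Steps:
$\frac{45669 - 109675}{421336} + \frac{367876}{-50116} = \left(-64006\right) \frac{1}{421336} + 367876 \left(- \frac{1}{50116}\right) = - \frac{32003}{210668} - \frac{91969}{12529} = - \frac{19775890879}{2639459372}$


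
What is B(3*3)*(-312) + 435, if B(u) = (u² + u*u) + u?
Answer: -52917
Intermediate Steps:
B(u) = u + 2*u² (B(u) = (u² + u²) + u = 2*u² + u = u + 2*u²)
B(3*3)*(-312) + 435 = ((3*3)*(1 + 2*(3*3)))*(-312) + 435 = (9*(1 + 2*9))*(-312) + 435 = (9*(1 + 18))*(-312) + 435 = (9*19)*(-312) + 435 = 171*(-312) + 435 = -53352 + 435 = -52917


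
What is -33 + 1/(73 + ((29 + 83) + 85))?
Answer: -8909/270 ≈ -32.996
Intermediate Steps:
-33 + 1/(73 + ((29 + 83) + 85)) = -33 + 1/(73 + (112 + 85)) = -33 + 1/(73 + 197) = -33 + 1/270 = -8909/270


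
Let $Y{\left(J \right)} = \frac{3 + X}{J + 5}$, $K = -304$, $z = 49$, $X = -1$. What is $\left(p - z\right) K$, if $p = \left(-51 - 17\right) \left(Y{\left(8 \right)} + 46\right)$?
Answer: $\frac{12596848}{13} \approx 9.6899 \cdot 10^{5}$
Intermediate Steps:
$Y{\left(J \right)} = \frac{2}{5 + J}$ ($Y{\left(J \right)} = \frac{3 - 1}{J + 5} = \frac{2}{5 + J}$)
$p = - \frac{40800}{13}$ ($p = \left(-51 - 17\right) \left(\frac{2}{5 + 8} + 46\right) = - 68 \left(\frac{2}{13} + 46\right) = \left(-68\right) \frac{600}{13} = - \frac{40800}{13} \approx -3138.5$)
$\left(p - z\right) K = \left(- \frac{40800}{13} - 49\right) \left(-304\right) = \left(- \frac{41437}{13}\right) \left(-304\right) = \frac{12596848}{13}$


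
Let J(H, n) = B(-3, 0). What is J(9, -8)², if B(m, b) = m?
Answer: 9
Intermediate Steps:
J(H, n) = -3
J(9, -8)² = (-3)² = 9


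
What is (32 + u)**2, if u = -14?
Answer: 324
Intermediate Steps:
(32 + u)**2 = (32 - 14)**2 = 18**2 = 324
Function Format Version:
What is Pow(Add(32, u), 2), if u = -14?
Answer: 324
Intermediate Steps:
Pow(Add(32, u), 2) = Pow(Add(32, -14), 2) = Pow(18, 2) = 324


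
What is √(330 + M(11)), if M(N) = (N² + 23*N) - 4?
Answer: 10*√7 ≈ 26.458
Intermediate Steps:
M(N) = -4 + N² + 23*N
√(330 + M(11)) = √(330 + (-4 + 11² + 23*11)) = √(330 + (-4 + 121 + 253)) = √(330 + 370) = √700 = 10*√7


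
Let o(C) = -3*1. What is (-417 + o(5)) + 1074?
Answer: 654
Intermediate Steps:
o(C) = -3
(-417 + o(5)) + 1074 = (-417 - 3) + 1074 = -420 + 1074 = 654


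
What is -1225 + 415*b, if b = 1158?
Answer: 479345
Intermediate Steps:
-1225 + 415*b = -1225 + 415*1158 = -1225 + 480570 = 479345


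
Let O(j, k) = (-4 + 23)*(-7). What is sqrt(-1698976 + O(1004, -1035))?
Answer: I*sqrt(1699109) ≈ 1303.5*I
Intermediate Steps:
O(j, k) = -133 (O(j, k) = 19*(-7) = -133)
sqrt(-1698976 + O(1004, -1035)) = sqrt(-1698976 - 133) = sqrt(-1699109) = I*sqrt(1699109)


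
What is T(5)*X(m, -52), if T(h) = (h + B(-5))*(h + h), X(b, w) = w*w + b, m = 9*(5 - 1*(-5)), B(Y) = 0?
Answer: 139700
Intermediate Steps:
m = 90 (m = 9*(5 + 5) = 9*10 = 90)
X(b, w) = b + w² (X(b, w) = w² + b = b + w²)
T(h) = 2*h² (T(h) = (h + 0)*(h + h) = h*(2*h) = 2*h²)
T(5)*X(m, -52) = (2*5²)*(90 + (-52)²) = (2*25)*(90 + 2704) = 50*2794 = 139700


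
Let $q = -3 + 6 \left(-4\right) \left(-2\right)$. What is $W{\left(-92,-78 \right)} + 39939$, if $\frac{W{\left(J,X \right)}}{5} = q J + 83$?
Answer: $19654$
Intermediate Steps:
$q = 45$ ($q = -3 - -48 = -3 + 48 = 45$)
$W{\left(J,X \right)} = 415 + 225 J$ ($W{\left(J,X \right)} = 5 \left(45 J + 83\right) = 5 \left(83 + 45 J\right) = 415 + 225 J$)
$W{\left(-92,-78 \right)} + 39939 = \left(415 + 225 \left(-92\right)\right) + 39939 = \left(415 - 20700\right) + 39939 = -20285 + 39939 = 19654$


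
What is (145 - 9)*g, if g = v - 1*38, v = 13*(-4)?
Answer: -12240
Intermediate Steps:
v = -52
g = -90 (g = -52 - 1*38 = -52 - 38 = -90)
(145 - 9)*g = (145 - 9)*(-90) = 136*(-90) = -12240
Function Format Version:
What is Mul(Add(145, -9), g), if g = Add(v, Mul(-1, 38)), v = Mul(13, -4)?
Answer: -12240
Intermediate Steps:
v = -52
g = -90 (g = Add(-52, Mul(-1, 38)) = Add(-52, -38) = -90)
Mul(Add(145, -9), g) = Mul(Add(145, -9), -90) = Mul(136, -90) = -12240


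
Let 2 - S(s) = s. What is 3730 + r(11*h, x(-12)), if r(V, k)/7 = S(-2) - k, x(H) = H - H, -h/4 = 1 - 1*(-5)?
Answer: 3758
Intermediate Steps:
S(s) = 2 - s
h = -24 (h = -4*(1 - 1*(-5)) = -4*(1 + 5) = -4*6 = -24)
x(H) = 0
r(V, k) = 28 - 7*k (r(V, k) = 7*((2 - 1*(-2)) - k) = 7*((2 + 2) - k) = 7*(4 - k) = 28 - 7*k)
3730 + r(11*h, x(-12)) = 3730 + (28 - 7*0) = 3730 + (28 + 0) = 3730 + 28 = 3758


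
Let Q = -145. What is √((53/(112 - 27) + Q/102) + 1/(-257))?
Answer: I*√13776636630/131070 ≈ 0.89551*I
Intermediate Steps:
√((53/(112 - 27) + Q/102) + 1/(-257)) = √((53/(112 - 27) - 145/102) + 1/(-257)) = √((53/85 - 145*1/102) - 1/257) = √((53*(1/85) - 145/102) - 1/257) = √((53/85 - 145/102) - 1/257) = √(-407/510 - 1/257) = √(-105109/131070) = I*√13776636630/131070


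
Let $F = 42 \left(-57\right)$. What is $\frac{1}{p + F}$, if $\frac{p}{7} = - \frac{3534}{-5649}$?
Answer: $- \frac{269}{642808} \approx -0.00041848$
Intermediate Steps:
$F = -2394$
$p = \frac{1178}{269}$ ($p = 7 \left(- \frac{3534}{-5649}\right) = 7 \left(\left(-3534\right) \left(- \frac{1}{5649}\right)\right) = 7 \cdot \frac{1178}{1883} = \frac{1178}{269} \approx 4.3792$)
$\frac{1}{p + F} = \frac{1}{\frac{1178}{269} - 2394} = \frac{1}{- \frac{642808}{269}} = - \frac{269}{642808}$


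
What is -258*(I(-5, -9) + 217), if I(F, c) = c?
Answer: -53664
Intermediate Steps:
-258*(I(-5, -9) + 217) = -258*(-9 + 217) = -258*208 = -53664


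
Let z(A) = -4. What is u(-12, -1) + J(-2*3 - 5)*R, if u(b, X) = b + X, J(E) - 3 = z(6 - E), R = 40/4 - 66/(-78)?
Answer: -310/13 ≈ -23.846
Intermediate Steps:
R = 141/13 (R = 40*(¼) - 66*(-1/78) = 10 + 11/13 = 141/13 ≈ 10.846)
J(E) = -1 (J(E) = 3 - 4 = -1)
u(b, X) = X + b
u(-12, -1) + J(-2*3 - 5)*R = (-1 - 12) - 1*141/13 = -13 - 141/13 = -310/13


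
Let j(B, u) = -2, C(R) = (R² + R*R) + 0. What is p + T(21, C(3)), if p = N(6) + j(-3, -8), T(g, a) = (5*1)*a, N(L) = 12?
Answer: 100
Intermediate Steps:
C(R) = 2*R² (C(R) = (R² + R²) + 0 = 2*R² + 0 = 2*R²)
T(g, a) = 5*a
p = 10 (p = 12 - 2 = 10)
p + T(21, C(3)) = 10 + 5*(2*3²) = 10 + 5*(2*9) = 10 + 5*18 = 10 + 90 = 100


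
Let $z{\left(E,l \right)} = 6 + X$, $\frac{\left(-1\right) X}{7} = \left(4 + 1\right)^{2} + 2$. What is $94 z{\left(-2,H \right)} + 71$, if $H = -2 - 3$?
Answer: $-17131$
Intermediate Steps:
$X = -189$ ($X = - 7 \left(\left(4 + 1\right)^{2} + 2\right) = - 7 \left(5^{2} + 2\right) = - 7 \left(25 + 2\right) = \left(-7\right) 27 = -189$)
$H = -5$ ($H = -2 - 3 = -5$)
$z{\left(E,l \right)} = -183$ ($z{\left(E,l \right)} = 6 - 189 = -183$)
$94 z{\left(-2,H \right)} + 71 = 94 \left(-183\right) + 71 = -17202 + 71 = -17131$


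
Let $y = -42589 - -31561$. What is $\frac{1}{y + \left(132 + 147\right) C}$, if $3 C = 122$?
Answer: $\frac{1}{318} \approx 0.0031447$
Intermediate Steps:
$C = \frac{122}{3}$ ($C = \frac{1}{3} \cdot 122 = \frac{122}{3} \approx 40.667$)
$y = -11028$ ($y = -42589 + 31561 = -11028$)
$\frac{1}{y + \left(132 + 147\right) C} = \frac{1}{-11028 + \left(132 + 147\right) \frac{122}{3}} = \frac{1}{-11028 + 279 \cdot \frac{122}{3}} = \frac{1}{-11028 + 11346} = \frac{1}{318}$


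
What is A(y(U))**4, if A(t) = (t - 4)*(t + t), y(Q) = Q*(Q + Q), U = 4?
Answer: 10312216477696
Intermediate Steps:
y(Q) = 2*Q**2 (y(Q) = Q*(2*Q) = 2*Q**2)
A(t) = 2*t*(-4 + t) (A(t) = (-4 + t)*(2*t) = 2*t*(-4 + t))
A(y(U))**4 = (2*(2*4**2)*(-4 + 2*4**2))**4 = (2*(2*16)*(-4 + 2*16))**4 = (2*32*(-4 + 32))**4 = (2*32*28)**4 = 1792**4 = 10312216477696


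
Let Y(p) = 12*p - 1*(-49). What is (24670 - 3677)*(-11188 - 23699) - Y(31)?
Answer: -732383212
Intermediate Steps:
Y(p) = 49 + 12*p (Y(p) = 12*p + 49 = 49 + 12*p)
(24670 - 3677)*(-11188 - 23699) - Y(31) = (24670 - 3677)*(-11188 - 23699) - (49 + 12*31) = 20993*(-34887) - (49 + 372) = -732382791 - 1*421 = -732382791 - 421 = -732383212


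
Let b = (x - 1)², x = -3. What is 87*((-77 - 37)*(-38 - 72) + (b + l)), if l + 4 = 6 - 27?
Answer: 1090197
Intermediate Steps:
b = 16 (b = (-3 - 1)² = (-4)² = 16)
l = -25 (l = -4 + (6 - 27) = -4 - 21 = -25)
87*((-77 - 37)*(-38 - 72) + (b + l)) = 87*((-77 - 37)*(-38 - 72) + (16 - 25)) = 87*(-114*(-110) - 9) = 87*(12540 - 9) = 87*12531 = 1090197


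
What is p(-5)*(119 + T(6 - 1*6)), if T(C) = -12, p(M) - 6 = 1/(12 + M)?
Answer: 4601/7 ≈ 657.29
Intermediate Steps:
p(M) = 6 + 1/(12 + M)
p(-5)*(119 + T(6 - 1*6)) = ((73 + 6*(-5))/(12 - 5))*(119 - 12) = ((73 - 30)/7)*107 = ((⅐)*43)*107 = (43/7)*107 = 4601/7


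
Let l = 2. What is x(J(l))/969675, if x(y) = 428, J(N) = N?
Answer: 428/969675 ≈ 0.00044138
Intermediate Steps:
x(J(l))/969675 = 428/969675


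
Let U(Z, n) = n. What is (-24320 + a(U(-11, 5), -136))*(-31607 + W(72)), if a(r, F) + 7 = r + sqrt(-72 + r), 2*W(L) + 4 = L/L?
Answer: 768781937 - 63217*I*sqrt(67)/2 ≈ 7.6878e+8 - 2.5873e+5*I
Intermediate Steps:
W(L) = -3/2 (W(L) = -2 + (L/L)/2 = -2 + (1/2)*1 = -2 + 1/2 = -3/2)
a(r, F) = -7 + r + sqrt(-72 + r) (a(r, F) = -7 + (r + sqrt(-72 + r)) = -7 + r + sqrt(-72 + r))
(-24320 + a(U(-11, 5), -136))*(-31607 + W(72)) = (-24320 + (-7 + 5 + sqrt(-72 + 5)))*(-31607 - 3/2) = (-24320 + (-7 + 5 + sqrt(-67)))*(-63217/2) = (-24320 + (-7 + 5 + I*sqrt(67)))*(-63217/2) = (-24320 + (-2 + I*sqrt(67)))*(-63217/2) = (-24322 + I*sqrt(67))*(-63217/2) = 768781937 - 63217*I*sqrt(67)/2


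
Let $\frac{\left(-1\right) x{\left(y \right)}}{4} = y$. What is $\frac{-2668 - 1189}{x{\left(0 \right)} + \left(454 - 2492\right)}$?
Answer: $\frac{3857}{2038} \approx 1.8925$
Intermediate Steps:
$x{\left(y \right)} = - 4 y$
$\frac{-2668 - 1189}{x{\left(0 \right)} + \left(454 - 2492\right)} = \frac{-2668 - 1189}{\left(-4\right) 0 + \left(454 - 2492\right)} = - \frac{3857}{0 + \left(454 - 2492\right)} = - \frac{3857}{0 - 2038} = - \frac{3857}{-2038} = \left(-3857\right) \left(- \frac{1}{2038}\right) = \frac{3857}{2038}$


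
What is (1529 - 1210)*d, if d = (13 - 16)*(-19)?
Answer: 18183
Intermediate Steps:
d = 57 (d = -3*(-19) = 57)
(1529 - 1210)*d = (1529 - 1210)*57 = 319*57 = 18183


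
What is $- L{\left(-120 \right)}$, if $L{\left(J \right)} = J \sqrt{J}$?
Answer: $240 i \sqrt{30} \approx 1314.5 i$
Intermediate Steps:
$L{\left(J \right)} = J^{\frac{3}{2}}$
$- L{\left(-120 \right)} = - \left(-120\right)^{\frac{3}{2}} = - \left(-240\right) i \sqrt{30} = 240 i \sqrt{30}$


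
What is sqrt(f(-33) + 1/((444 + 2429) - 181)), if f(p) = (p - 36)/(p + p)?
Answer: 3*sqrt(25473723)/14806 ≈ 1.0227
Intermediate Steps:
f(p) = (-36 + p)/(2*p) (f(p) = (-36 + p)/((2*p)) = (-36 + p)*(1/(2*p)) = (-36 + p)/(2*p))
sqrt(f(-33) + 1/((444 + 2429) - 181)) = sqrt((1/2)*(-36 - 33)/(-33) + 1/((444 + 2429) - 181)) = sqrt((1/2)*(-1/33)*(-69) + 1/(2873 - 181)) = sqrt(23/22 + 1/2692) = sqrt(30969/29612) = 3*sqrt(25473723)/14806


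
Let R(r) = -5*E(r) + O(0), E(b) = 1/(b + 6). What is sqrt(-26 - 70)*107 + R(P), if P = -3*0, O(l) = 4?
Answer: 19/6 + 428*I*sqrt(6) ≈ 3.1667 + 1048.4*I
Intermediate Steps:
E(b) = 1/(6 + b)
P = 0
R(r) = 4 - 5/(6 + r) (R(r) = -5/(6 + r) + 4 = 4 - 5/(6 + r))
sqrt(-26 - 70)*107 + R(P) = sqrt(-26 - 70)*107 + (19 + 4*0)/(6 + 0) = sqrt(-96)*107 + (19 + 0)/6 = (4*I*sqrt(6))*107 + (1/6)*19 = 428*I*sqrt(6) + 19/6 = 19/6 + 428*I*sqrt(6)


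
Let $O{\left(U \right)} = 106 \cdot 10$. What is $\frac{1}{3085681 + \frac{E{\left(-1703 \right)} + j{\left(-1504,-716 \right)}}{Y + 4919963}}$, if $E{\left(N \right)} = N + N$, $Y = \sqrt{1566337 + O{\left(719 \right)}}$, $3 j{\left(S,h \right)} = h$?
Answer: $\frac{25854957786969363387}{79780151979900278530489022} - \frac{16401 \sqrt{1567397}}{1037141975738703620896357286} \approx 3.2408 \cdot 10^{-7}$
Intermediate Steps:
$O{\left(U \right)} = 1060$
$j{\left(S,h \right)} = \frac{h}{3}$
$Y = \sqrt{1567397}$ ($Y = \sqrt{1566337 + 1060} = \sqrt{1567397} \approx 1252.0$)
$E{\left(N \right)} = 2 N$
$\frac{1}{3085681 + \frac{E{\left(-1703 \right)} + j{\left(-1504,-716 \right)}}{Y + 4919963}} = \frac{1}{3085681 + \frac{2 \left(-1703\right) + \frac{1}{3} \left(-716\right)}{\sqrt{1567397} + 4919963}} = \frac{1}{3085681 + \frac{-3406 - \frac{716}{3}}{4919963 + \sqrt{1567397}}} = \frac{1}{3085681 - \frac{10934}{3 \left(4919963 + \sqrt{1567397}\right)}}$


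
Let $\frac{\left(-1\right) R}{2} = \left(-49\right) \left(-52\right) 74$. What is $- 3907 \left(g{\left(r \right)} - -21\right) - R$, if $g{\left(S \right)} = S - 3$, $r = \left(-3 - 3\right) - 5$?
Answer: $349755$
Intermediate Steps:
$r = -11$ ($r = -6 - 5 = -11$)
$g{\left(S \right)} = -3 + S$
$R = -377104$ ($R = - 2 \left(-49\right) \left(-52\right) 74 = - 2 \cdot 2548 \cdot 74 = \left(-2\right) 188552 = -377104$)
$- 3907 \left(g{\left(r \right)} - -21\right) - R = - 3907 \left(\left(-3 - 11\right) - -21\right) - -377104 = - 3907 \left(-14 + 21\right) + 377104 = \left(-3907\right) 7 + 377104 = -27349 + 377104 = 349755$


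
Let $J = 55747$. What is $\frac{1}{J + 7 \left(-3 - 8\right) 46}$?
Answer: $\frac{1}{52205} \approx 1.9155 \cdot 10^{-5}$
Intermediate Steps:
$\frac{1}{J + 7 \left(-3 - 8\right) 46} = \frac{1}{55747 + 7 \left(-3 - 8\right) 46} = \frac{1}{55747 + 7 \left(-11\right) 46} = \frac{1}{55747 - 3542} = \frac{1}{52205}$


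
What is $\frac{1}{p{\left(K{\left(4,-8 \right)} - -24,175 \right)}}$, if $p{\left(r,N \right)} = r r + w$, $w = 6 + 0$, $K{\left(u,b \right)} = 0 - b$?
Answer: $\frac{1}{1030} \approx 0.00097087$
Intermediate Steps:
$K{\left(u,b \right)} = - b$
$w = 6$
$p{\left(r,N \right)} = 6 + r^{2}$ ($p{\left(r,N \right)} = r r + 6 = r^{2} + 6 = 6 + r^{2}$)
$\frac{1}{p{\left(K{\left(4,-8 \right)} - -24,175 \right)}} = \frac{1}{6 + \left(\left(-1\right) \left(-8\right) - -24\right)^{2}} = \frac{1}{6 + \left(8 + 24\right)^{2}} = \frac{1}{6 + 32^{2}} = \frac{1}{6 + 1024} = \frac{1}{1030}$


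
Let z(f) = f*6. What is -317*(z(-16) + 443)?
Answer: -109999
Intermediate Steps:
z(f) = 6*f
-317*(z(-16) + 443) = -317*(6*(-16) + 443) = -317*(-96 + 443) = -317*347 = -109999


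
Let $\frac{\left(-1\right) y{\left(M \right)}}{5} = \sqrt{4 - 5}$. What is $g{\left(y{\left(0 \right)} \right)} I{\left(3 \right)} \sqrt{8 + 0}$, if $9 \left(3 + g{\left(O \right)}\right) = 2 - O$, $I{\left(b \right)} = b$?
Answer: $\frac{10 \sqrt{2} \left(-5 + i\right)}{3} \approx -23.57 + 4.714 i$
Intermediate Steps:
$y{\left(M \right)} = - 5 i$ ($y{\left(M \right)} = - 5 \sqrt{4 - 5} = - 5 \sqrt{-1} = - 5 i$)
$g{\left(O \right)} = - \frac{25}{9} - \frac{O}{9}$ ($g{\left(O \right)} = -3 + \frac{2 - O}{9} = -3 - \left(- \frac{2}{9} + \frac{O}{9}\right) = - \frac{25}{9} - \frac{O}{9}$)
$g{\left(y{\left(0 \right)} \right)} I{\left(3 \right)} \sqrt{8 + 0} = \left(- \frac{25}{9} - \frac{\left(-5\right) i}{9}\right) 3 \sqrt{8 + 0} = \left(- \frac{25}{9} + \frac{5 i}{9}\right) 3 \sqrt{8} = \left(- \frac{25}{3} + \frac{5 i}{3}\right) 2 \sqrt{2} = 2 \sqrt{2} \left(- \frac{25}{3} + \frac{5 i}{3}\right)$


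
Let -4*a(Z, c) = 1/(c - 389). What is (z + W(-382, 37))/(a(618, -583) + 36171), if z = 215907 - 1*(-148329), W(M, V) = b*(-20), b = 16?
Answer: 202129344/20090407 ≈ 10.061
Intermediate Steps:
a(Z, c) = -1/(4*(-389 + c)) (a(Z, c) = -1/(4*(c - 389)) = -1/(4*(-389 + c)))
W(M, V) = -320 (W(M, V) = 16*(-20) = -320)
z = 364236 (z = 215907 + 148329 = 364236)
(z + W(-382, 37))/(a(618, -583) + 36171) = (364236 - 320)/(-1/(-1556 + 4*(-583)) + 36171) = 363916/(-1/(-1556 - 2332) + 36171) = 363916/(-1/(-3888) + 36171) = 363916/(-1*(-1/3888) + 36171) = 363916/(1/3888 + 36171) = 363916/(140632849/3888) = 363916*(3888/140632849) = 202129344/20090407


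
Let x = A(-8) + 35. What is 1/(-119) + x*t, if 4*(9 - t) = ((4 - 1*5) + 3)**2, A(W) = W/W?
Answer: 34271/119 ≈ 287.99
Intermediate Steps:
A(W) = 1
t = 8 (t = 9 - ((4 - 1*5) + 3)**2/4 = 9 - ((4 - 5) + 3)**2/4 = 9 - (-1 + 3)**2/4 = 9 - 1/4*2**2 = 9 - 1/4*4 = 9 - 1 = 8)
x = 36 (x = 1 + 35 = 36)
1/(-119) + x*t = 1/(-119) + 36*8 = -1/119 + 288 = 34271/119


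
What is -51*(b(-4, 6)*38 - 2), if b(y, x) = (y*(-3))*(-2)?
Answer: 46614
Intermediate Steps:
b(y, x) = 6*y (b(y, x) = -3*y*(-2) = 6*y)
-51*(b(-4, 6)*38 - 2) = -51*((6*(-4))*38 - 2) = -51*(-24*38 - 2) = -51*(-912 - 2) = -51*(-914) = 46614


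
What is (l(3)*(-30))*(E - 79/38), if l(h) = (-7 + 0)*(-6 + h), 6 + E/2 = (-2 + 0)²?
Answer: 72765/19 ≈ 3829.7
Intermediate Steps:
E = -4 (E = -12 + 2*(-2 + 0)² = -12 + 2*(-2)² = -12 + 2*4 = -12 + 8 = -4)
l(h) = 42 - 7*h (l(h) = -7*(-6 + h) = 42 - 7*h)
(l(3)*(-30))*(E - 79/38) = ((42 - 7*3)*(-30))*(-4 - 79/38) = ((42 - 21)*(-30))*(-4 - 79/38) = (21*(-30))*(-4 - 1*79/38) = -630*(-4 - 79/38) = -630*(-231/38) = 72765/19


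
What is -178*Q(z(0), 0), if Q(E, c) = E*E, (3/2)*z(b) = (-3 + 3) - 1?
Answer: -712/9 ≈ -79.111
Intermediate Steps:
z(b) = -2/3 (z(b) = 2*((-3 + 3) - 1)/3 = 2*(0 - 1)/3 = (2/3)*(-1) = -2/3)
Q(E, c) = E**2
-178*Q(z(0), 0) = -178*(-2/3)**2 = -178*4/9 = -712/9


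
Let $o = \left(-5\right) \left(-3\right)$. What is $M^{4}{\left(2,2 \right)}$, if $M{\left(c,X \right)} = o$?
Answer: $50625$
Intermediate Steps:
$o = 15$
$M{\left(c,X \right)} = 15$
$M^{4}{\left(2,2 \right)} = 15^{4} = 50625$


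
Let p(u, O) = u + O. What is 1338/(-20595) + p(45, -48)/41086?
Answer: -18344951/282055390 ≈ -0.065040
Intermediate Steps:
p(u, O) = O + u
1338/(-20595) + p(45, -48)/41086 = 1338/(-20595) + (-48 + 45)/41086 = 1338*(-1/20595) - 3*1/41086 = -446/6865 - 3/41086 = -18344951/282055390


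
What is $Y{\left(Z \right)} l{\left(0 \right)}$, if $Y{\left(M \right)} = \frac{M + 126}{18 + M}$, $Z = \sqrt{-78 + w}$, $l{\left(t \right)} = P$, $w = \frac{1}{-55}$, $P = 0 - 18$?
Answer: $\frac{18 \left(- \sqrt{236005} + 6930 i\right)}{\sqrt{236005} - 990 i} \approx -105.04 + 42.712 i$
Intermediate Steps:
$P = -18$ ($P = 0 - 18 = -18$)
$w = - \frac{1}{55} \approx -0.018182$
$l{\left(t \right)} = -18$
$Z = \frac{i \sqrt{236005}}{55}$ ($Z = \sqrt{-78 - \frac{1}{55}} = \sqrt{- \frac{4291}{55}} = \frac{i \sqrt{236005}}{55} \approx 8.8328 i$)
$Y{\left(M \right)} = \frac{126 + M}{18 + M}$
$Y{\left(Z \right)} l{\left(0 \right)} = \frac{126 + \frac{i \sqrt{236005}}{55}}{18 + \frac{i \sqrt{236005}}{55}} \left(-18\right) = - \frac{18 \left(126 + \frac{i \sqrt{236005}}{55}\right)}{18 + \frac{i \sqrt{236005}}{55}}$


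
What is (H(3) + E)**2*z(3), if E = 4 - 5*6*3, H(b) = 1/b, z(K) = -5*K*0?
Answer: 0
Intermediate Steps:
z(K) = 0
H(b) = 1/b
E = -86 (E = 4 - 30*3 = 4 - 90 = -86)
(H(3) + E)**2*z(3) = (1/3 - 86)**2*0 = (-257/3)**2*0 = (66049/9)*0 = 0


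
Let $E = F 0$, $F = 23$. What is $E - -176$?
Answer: $176$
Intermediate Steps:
$E = 0$ ($E = 23 \cdot 0 = 0$)
$E - -176 = 0 - -176 = 0 + 176 = 176$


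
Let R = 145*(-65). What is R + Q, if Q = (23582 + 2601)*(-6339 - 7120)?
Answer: -352406422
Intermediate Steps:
Q = -352396997 (Q = 26183*(-13459) = -352396997)
R = -9425
R + Q = -9425 - 352396997 = -352406422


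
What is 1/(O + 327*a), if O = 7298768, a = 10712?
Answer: 1/10801592 ≈ 9.2579e-8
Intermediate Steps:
1/(O + 327*a) = 1/(7298768 + 327*10712) = 1/(7298768 + 3502824) = 1/10801592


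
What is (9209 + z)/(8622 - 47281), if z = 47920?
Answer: -57129/38659 ≈ -1.4778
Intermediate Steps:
(9209 + z)/(8622 - 47281) = (9209 + 47920)/(8622 - 47281) = 57129/(-38659) = 57129*(-1/38659) = -57129/38659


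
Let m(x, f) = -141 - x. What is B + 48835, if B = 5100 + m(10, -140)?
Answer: 53784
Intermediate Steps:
B = 4949 (B = 5100 + (-141 - 1*10) = 5100 + (-141 - 10) = 5100 - 151 = 4949)
B + 48835 = 4949 + 48835 = 53784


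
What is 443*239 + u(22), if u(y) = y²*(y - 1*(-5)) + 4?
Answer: 118949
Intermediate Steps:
u(y) = 4 + y²*(5 + y) (u(y) = y²*(y + 5) + 4 = y²*(5 + y) + 4 = 4 + y²*(5 + y))
443*239 + u(22) = 443*239 + (4 + 22³ + 5*22²) = 105877 + (4 + 10648 + 5*484) = 105877 + (4 + 10648 + 2420) = 105877 + 13072 = 118949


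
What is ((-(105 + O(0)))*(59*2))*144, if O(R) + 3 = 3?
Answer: -1784160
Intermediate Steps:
O(R) = 0 (O(R) = -3 + 3 = 0)
((-(105 + O(0)))*(59*2))*144 = ((-(105 + 0))*(59*2))*144 = (-1*105*118)*144 = -105*118*144 = -12390*144 = -1784160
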